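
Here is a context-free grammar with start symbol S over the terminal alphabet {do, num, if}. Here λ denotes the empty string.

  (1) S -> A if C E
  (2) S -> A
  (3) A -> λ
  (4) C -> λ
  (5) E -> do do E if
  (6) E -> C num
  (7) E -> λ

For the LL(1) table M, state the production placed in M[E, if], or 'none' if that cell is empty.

E -> λ

FIRST(A): from A->λ we get {λ}. So FIRST(A) = {λ}.
FIRST(C): from C->λ we get {λ}. So FIRST(C) = {λ}.
FIRST(S): from S->A if C E we get {if}; from S->A we get {λ}. So FIRST(S) = {λ, if}.
FIRST(E): from E->do do E if we get {do}; from E->C num we get {num}; from E->λ we get {λ}. So FIRST(E) = {λ, do, num}.
FOLLOW(S) includes $ since S is the start symbol.
FOLLOW(S): S appears on no right-hand side. Thus FOLLOW(S) = {$}.
FOLLOW(E): in S->A if C E, the suffix after E is empty, so FOLLOW(E) ⊇ FOLLOW(S) = {$}; in E->do do E if, E is followed by if with FIRST {if}. Thus FOLLOW(E) = {$, if}.
For E -> do do E if: FIRST(do do E if) = {do}, so it goes in M[E, t] for t ∈ {do}.
For E -> C num: FIRST(C num) = {num}, so it goes in M[E, t] for t ∈ {num}.
For E -> λ: FIRST(λ) = {λ}, so it goes in M[E, t] for t ∈ {}; since λ ∈ FIRST, also for every t ∈ FOLLOW(E) = {$, if}.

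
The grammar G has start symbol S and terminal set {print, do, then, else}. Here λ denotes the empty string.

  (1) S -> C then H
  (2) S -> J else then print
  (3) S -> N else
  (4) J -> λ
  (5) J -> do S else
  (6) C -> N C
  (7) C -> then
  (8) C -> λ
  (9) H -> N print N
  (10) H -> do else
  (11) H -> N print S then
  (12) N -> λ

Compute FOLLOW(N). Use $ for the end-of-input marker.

FIRST(J): from J->λ we get {λ}; from J->do S else we get {do}. So FIRST(J) = {λ, do}.
FIRST(N): from N->λ we get {λ}. So FIRST(N) = {λ}.
FIRST(C): from C->N C we get {λ, then}; from C->then we get {then}; from C->λ we get {λ}. So FIRST(C) = {λ, then}.
FIRST(H): from H->N print N we get {print}; from H->do else we get {do}; from H->N print S then we get {print}. So FIRST(H) = {do, print}.
FIRST(S): from S->C then H we get {then}; from S->J else then print we get {do, else}; from S->N else we get {else}. So FIRST(S) = {do, else, then}.
FOLLOW(S) includes $ since S is the start symbol.
FOLLOW(S): in J->do S else, S is followed by else with FIRST {else}; in H->N print S then, S is followed by then with FIRST {then}. Thus FOLLOW(S) = {$, else, then}.
FOLLOW(J): in S->J else then print, J is followed by else then print with FIRST {else}. Thus FOLLOW(J) = {else}.
FOLLOW(C): in S->C then H, C is followed by then H with FIRST {then}; in C->N C, the suffix after C is empty (adds nothing new). Thus FOLLOW(C) = {then}.
FOLLOW(H): in S->C then H, the suffix after H is empty, so FOLLOW(H) ⊇ FOLLOW(S) = {$, else, then}. Thus FOLLOW(H) = {$, else, then}.
FOLLOW(N): in S->N else, N is followed by else with FIRST {else}; in C->N C, N is followed by C with FIRST {λ, then}; in C->N C, the suffix after N is nullable, so FOLLOW(N) ⊇ FOLLOW(C) = {then}; in H->N print N (occurrence 1), N is followed by print N with FIRST {print}; in H->N print N (occurrence 2), the suffix after N is empty, so FOLLOW(N) ⊇ FOLLOW(H) = {$, else, then}; in H->N print S then, N is followed by print S then with FIRST {print}. Thus FOLLOW(N) = {$, else, print, then}.

{$, else, print, then}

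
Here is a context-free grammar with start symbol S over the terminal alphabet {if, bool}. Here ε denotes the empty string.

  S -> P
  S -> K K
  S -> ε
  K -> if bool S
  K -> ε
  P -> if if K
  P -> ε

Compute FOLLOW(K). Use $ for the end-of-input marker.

FIRST(K) = {ε, if}
FIRST(P) = {ε, if}
FIRST(S) = {ε, if}  (via P, K K)
FOLLOW(S) includes $ since S is the start symbol.
FOLLOW(S): in K->if bool S, the suffix after S is empty, so FOLLOW(S) ⊇ FOLLOW(K) = {$, if}. Thus FOLLOW(S) = {$, if}.
FOLLOW(P): in S->P, the suffix after P is empty, so FOLLOW(P) ⊇ FOLLOW(S) = {$, if}. Thus FOLLOW(P) = {$, if}.
FOLLOW(K): in S->K K (occurrence 1), K is followed by K with FIRST {ε, if}; in S->K K (occurrence 1), the suffix after K is nullable, so FOLLOW(K) ⊇ FOLLOW(S) = {$, if}; in S->K K (occurrence 2), the suffix after K is empty, so FOLLOW(K) ⊇ FOLLOW(S) = {$, if}; in P->if if K, the suffix after K is empty, so FOLLOW(K) ⊇ FOLLOW(P) = {$, if}. Thus FOLLOW(K) = {$, if}.

{$, if}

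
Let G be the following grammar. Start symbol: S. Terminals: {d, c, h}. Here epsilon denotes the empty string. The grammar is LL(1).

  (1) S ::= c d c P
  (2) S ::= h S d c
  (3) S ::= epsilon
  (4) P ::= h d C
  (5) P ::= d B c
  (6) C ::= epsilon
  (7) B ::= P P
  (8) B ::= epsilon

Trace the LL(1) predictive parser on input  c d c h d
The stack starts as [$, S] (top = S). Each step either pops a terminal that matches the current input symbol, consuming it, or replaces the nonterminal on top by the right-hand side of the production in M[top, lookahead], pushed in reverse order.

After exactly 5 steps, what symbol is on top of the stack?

step 1: stack=$ S  input=c d c h d $  — expand S ::= c d c P
step 2: stack=$ P c d c  input=c d c h d $  — match c
step 3: stack=$ P c d  input=d c h d $  — match d
step 4: stack=$ P c  input=c h d $  — match c
step 5: stack=$ P  input=h d $  — expand P ::= h d C
Stack after step 5: $ C d h (top = h).

h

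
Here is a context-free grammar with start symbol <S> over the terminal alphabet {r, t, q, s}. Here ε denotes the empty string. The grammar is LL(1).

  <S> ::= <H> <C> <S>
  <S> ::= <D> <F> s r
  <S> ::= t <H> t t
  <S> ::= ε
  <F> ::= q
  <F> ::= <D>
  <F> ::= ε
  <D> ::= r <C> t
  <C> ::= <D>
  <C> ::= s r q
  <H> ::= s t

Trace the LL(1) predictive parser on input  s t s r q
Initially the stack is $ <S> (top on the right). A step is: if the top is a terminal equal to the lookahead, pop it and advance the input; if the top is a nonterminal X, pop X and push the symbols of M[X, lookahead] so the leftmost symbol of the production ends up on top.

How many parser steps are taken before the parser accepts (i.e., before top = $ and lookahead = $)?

     Stack          Input        Action
  1  $ <S>          s t s r q $  expand <S> ::= <H> <C> <S>
  2  $ <S> <C> <H>  s t s r q $  expand <H> ::= s t
  3  $ <S> <C> t s  s t s r q $  match s
  4  $ <S> <C> t    t s r q $    match t
  5  $ <S> <C>      s r q $      expand <C> ::= s r q
  6  $ <S> q r s    s r q $      match s
  7  $ <S> q r      r q $        match r
  8  $ <S> q        q $          match q
  9  $ <S>          $            expand <S> ::= ε
Accept reached after 9 steps.

9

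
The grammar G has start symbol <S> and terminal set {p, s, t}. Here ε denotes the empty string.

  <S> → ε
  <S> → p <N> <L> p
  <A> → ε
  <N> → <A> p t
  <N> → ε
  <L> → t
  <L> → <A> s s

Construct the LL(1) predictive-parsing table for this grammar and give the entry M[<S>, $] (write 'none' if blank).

<S> → ε

FIRST(<S>) = {ε, p}
FIRST(<A>) = {ε}
FIRST(<N>) = {ε, p}  (via <A> p t)
FIRST(<L>) = {s, t}  (via <A> s s)
FOLLOW(<S>) includes $ since <S> is the start symbol.
FOLLOW(<S>): <S> appears on no right-hand side. Thus FOLLOW(<S>) = {$}.
For <S> → ε: FIRST(ε) = {ε}, so it goes in M[<S>, t] for t ∈ {}; since ε ∈ FIRST, also for every t ∈ FOLLOW(<S>) = {$}.
For <S> → p <N> <L> p: FIRST(p <N> <L> p) = {p}, so it goes in M[<S>, t] for t ∈ {p}.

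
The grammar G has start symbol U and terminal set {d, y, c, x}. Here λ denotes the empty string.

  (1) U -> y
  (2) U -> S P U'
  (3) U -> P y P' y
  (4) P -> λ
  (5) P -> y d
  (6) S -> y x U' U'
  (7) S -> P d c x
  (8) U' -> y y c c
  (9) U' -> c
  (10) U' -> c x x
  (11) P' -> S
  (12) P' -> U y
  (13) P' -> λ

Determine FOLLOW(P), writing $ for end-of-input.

{c, d, y}

FIRST(P): from P->λ we get {λ}; from P->y d we get {y}. So FIRST(P) = {λ, y}.
FIRST(U'): from U'->y y c c we get {y}; from U'->c we get {c}; from U'->c x x we get {c}. So FIRST(U') = {c, y}.
FIRST(S): from S->y x U' U' we get {y}; from S->P d c x we get {d, y}. So FIRST(S) = {d, y}.
FIRST(U): from U->y we get {y}; from U->S P U' we get {d, y}; from U->P y P' y we get {y}. So FIRST(U) = {d, y}.
FIRST(P'): from P'->S we get {d, y}; from P'->U y we get {d, y}; from P'->λ we get {λ}. So FIRST(P') = {λ, d, y}.
FOLLOW(U) includes $ since U is the start symbol.
FOLLOW(U): in P'->U y, U is followed by y with FIRST {y}. Thus FOLLOW(U) = {$, y}.
FOLLOW(P): in U->S P U', P is followed by U' with FIRST {c, y}; in U->P y P' y, P is followed by y P' y with FIRST {y}; in S->P d c x, P is followed by d c x with FIRST {d}. Thus FOLLOW(P) = {c, d, y}.
FOLLOW(P'): in U->P y P' y, P' is followed by y with FIRST {y}. Thus FOLLOW(P') = {y}.
FOLLOW(S): in U->S P U', S is followed by P U' with FIRST {c, y}; in P'->S, the suffix after S is empty, so FOLLOW(S) ⊇ FOLLOW(P') = {y}. Thus FOLLOW(S) = {c, y}.
FOLLOW(U'): in U->S P U', the suffix after U' is empty, so FOLLOW(U') ⊇ FOLLOW(U) = {$, y}; in S->y x U' U' (occurrence 1), U' is followed by U' with FIRST {c, y}; in S->y x U' U' (occurrence 2), the suffix after U' is empty, so FOLLOW(U') ⊇ FOLLOW(S) = {c, y}. Thus FOLLOW(U') = {$, c, y}.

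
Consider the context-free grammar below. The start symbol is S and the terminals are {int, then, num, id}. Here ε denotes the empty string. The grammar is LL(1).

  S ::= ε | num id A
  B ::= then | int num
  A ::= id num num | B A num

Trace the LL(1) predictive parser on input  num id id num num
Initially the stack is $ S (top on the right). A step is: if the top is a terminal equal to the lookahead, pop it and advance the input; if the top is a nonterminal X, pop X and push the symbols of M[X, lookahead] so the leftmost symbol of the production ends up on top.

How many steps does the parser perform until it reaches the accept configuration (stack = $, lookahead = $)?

7

step 1: stack=$ S  input=num id id num num $  — expand S ::= num id A
step 2: stack=$ A id num  input=num id id num num $  — match num
step 3: stack=$ A id  input=id id num num $  — match id
step 4: stack=$ A  input=id num num $  — expand A ::= id num num
step 5: stack=$ num num id  input=id num num $  — match id
step 6: stack=$ num num  input=num num $  — match num
step 7: stack=$ num  input=num $  — match num
Accept reached after 7 steps.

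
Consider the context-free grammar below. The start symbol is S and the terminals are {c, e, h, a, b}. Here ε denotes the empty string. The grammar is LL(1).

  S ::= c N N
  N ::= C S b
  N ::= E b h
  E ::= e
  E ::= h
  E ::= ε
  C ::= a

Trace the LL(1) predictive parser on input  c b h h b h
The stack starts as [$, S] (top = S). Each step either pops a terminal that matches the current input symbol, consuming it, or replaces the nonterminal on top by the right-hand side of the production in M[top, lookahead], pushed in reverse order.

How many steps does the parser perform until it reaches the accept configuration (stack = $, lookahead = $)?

step 1: stack=$ S  input=c b h h b h $  — expand S ::= c N N
step 2: stack=$ N N c  input=c b h h b h $  — match c
step 3: stack=$ N N  input=b h h b h $  — expand N ::= E b h
step 4: stack=$ N h b E  input=b h h b h $  — expand E ::= ε
step 5: stack=$ N h b  input=b h h b h $  — match b
step 6: stack=$ N h  input=h h b h $  — match h
step 7: stack=$ N  input=h b h $  — expand N ::= E b h
step 8: stack=$ h b E  input=h b h $  — expand E ::= h
step 9: stack=$ h b h  input=h b h $  — match h
step 10: stack=$ h b  input=b h $  — match b
step 11: stack=$ h  input=h $  — match h
Accept reached after 11 steps.

11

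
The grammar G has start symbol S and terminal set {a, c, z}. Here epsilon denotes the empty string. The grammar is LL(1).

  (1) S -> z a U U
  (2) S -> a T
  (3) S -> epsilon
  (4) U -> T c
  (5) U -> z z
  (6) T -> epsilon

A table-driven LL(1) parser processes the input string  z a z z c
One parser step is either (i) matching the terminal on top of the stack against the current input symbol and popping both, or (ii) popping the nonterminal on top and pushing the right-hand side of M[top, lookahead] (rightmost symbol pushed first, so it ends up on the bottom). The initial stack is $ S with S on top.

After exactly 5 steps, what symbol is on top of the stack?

z

     Stack      Input        Action
  1  $ S        z a z z c $  expand S -> z a U U
  2  $ U U a z  z a z z c $  match z
  3  $ U U a    a z z c $    match a
  4  $ U U      z z c $      expand U -> z z
  5  $ U z z    z z c $      match z
Stack after step 5: $ U z (top = z).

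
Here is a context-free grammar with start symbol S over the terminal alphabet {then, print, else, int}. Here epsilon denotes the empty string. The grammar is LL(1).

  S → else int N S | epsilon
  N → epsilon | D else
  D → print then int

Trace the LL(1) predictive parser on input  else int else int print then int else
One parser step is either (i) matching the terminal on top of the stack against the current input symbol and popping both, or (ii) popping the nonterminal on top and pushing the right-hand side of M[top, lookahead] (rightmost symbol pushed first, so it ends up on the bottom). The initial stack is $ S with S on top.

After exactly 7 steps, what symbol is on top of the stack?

step 1: stack=$ S  input=else int else int print then int else $  — expand S → else int N S
step 2: stack=$ S N int else  input=else int else int print then int else $  — match else
step 3: stack=$ S N int  input=int else int print then int else $  — match int
step 4: stack=$ S N  input=else int print then int else $  — expand N → epsilon
step 5: stack=$ S  input=else int print then int else $  — expand S → else int N S
step 6: stack=$ S N int else  input=else int print then int else $  — match else
step 7: stack=$ S N int  input=int print then int else $  — match int
Stack after step 7: $ S N (top = N).

N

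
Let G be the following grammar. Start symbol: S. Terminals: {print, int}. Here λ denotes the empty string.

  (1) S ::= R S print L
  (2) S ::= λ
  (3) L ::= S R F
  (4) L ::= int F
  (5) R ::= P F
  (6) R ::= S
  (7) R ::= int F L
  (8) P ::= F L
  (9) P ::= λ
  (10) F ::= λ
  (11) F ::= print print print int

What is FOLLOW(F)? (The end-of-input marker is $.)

{$, int, print}

FIRST(F): from F::=λ we get {λ}; from F::=print print print int we get {print}. So FIRST(F) = {λ, print}.
FIRST(S): from S::=R S print L we get {int, print}; from S::=λ we get {λ}. So FIRST(S) = {λ, int, print}.
FIRST(L): from L::=S R F we get {λ, int, print}; from L::=int F we get {int}. So FIRST(L) = {λ, int, print}.
FIRST(P): from P::=F L we get {λ, int, print}; from P::=λ we get {λ}. So FIRST(P) = {λ, int, print}.
FIRST(R): from R::=P F we get {λ, int, print}; from R::=S we get {λ, int, print}; from R::=int F L we get {int}. So FIRST(R) = {λ, int, print}.
FOLLOW(S) includes $ since S is the start symbol.
FOLLOW(S): in S::=R S print L, S is followed by print L with FIRST {print}; in L::=S R F, S is followed by R F with FIRST {λ, int, print}; in L::=S R F, the suffix after S is nullable, so FOLLOW(S) ⊇ FOLLOW(L) = {$, int, print}; in R::=S, the suffix after S is empty, so FOLLOW(S) ⊇ FOLLOW(R) = {$, int, print}. Thus FOLLOW(S) = {$, int, print}.
FOLLOW(L): in S::=R S print L, the suffix after L is empty, so FOLLOW(L) ⊇ FOLLOW(S) = {$, int, print}; in R::=int F L, the suffix after L is empty, so FOLLOW(L) ⊇ FOLLOW(R) = {$, int, print}; in P::=F L, the suffix after L is empty, so FOLLOW(L) ⊇ FOLLOW(P) = {$, int, print}. Thus FOLLOW(L) = {$, int, print}.
FOLLOW(R): in S::=R S print L, R is followed by S print L with FIRST {int, print}; in L::=S R F, R is followed by F with FIRST {λ, print}; in L::=S R F, the suffix after R is nullable, so FOLLOW(R) ⊇ FOLLOW(L) = {$, int, print}. Thus FOLLOW(R) = {$, int, print}.
FOLLOW(P): in R::=P F, P is followed by F with FIRST {λ, print}; in R::=P F, the suffix after P is nullable, so FOLLOW(P) ⊇ FOLLOW(R) = {$, int, print}. Thus FOLLOW(P) = {$, int, print}.
FOLLOW(F): in L::=S R F, the suffix after F is empty, so FOLLOW(F) ⊇ FOLLOW(L) = {$, int, print}; in L::=int F, the suffix after F is empty, so FOLLOW(F) ⊇ FOLLOW(L) = {$, int, print}; in R::=P F, the suffix after F is empty, so FOLLOW(F) ⊇ FOLLOW(R) = {$, int, print}; in R::=int F L, F is followed by L with FIRST {λ, int, print}; in R::=int F L, the suffix after F is nullable, so FOLLOW(F) ⊇ FOLLOW(R) = {$, int, print}; in P::=F L, F is followed by L with FIRST {λ, int, print}; in P::=F L, the suffix after F is nullable, so FOLLOW(F) ⊇ FOLLOW(P) = {$, int, print}. Thus FOLLOW(F) = {$, int, print}.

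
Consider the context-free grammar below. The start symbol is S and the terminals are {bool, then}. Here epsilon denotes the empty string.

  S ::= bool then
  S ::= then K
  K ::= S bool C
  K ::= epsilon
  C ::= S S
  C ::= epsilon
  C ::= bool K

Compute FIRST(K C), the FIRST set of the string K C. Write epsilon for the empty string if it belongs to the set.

FIRST(S) = {bool, then}
FIRST(K) = {epsilon, bool, then}  (via S bool C)
FIRST(C) = {epsilon, bool, then}  (via S S)
FIRST(K C): take FIRST of each symbol in turn, carrying on past any symbol whose FIRST contains epsilon; result {epsilon, bool, then}.

{epsilon, bool, then}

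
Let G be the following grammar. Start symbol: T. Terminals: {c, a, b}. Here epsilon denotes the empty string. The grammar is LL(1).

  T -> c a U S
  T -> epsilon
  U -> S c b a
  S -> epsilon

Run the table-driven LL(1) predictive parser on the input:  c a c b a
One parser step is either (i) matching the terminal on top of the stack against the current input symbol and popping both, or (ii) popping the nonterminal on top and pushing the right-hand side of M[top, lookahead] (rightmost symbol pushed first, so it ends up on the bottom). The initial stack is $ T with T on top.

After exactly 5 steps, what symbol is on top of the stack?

c

step 1: stack=$ T  input=c a c b a $  — expand T -> c a U S
step 2: stack=$ S U a c  input=c a c b a $  — match c
step 3: stack=$ S U a  input=a c b a $  — match a
step 4: stack=$ S U  input=c b a $  — expand U -> S c b a
step 5: stack=$ S a b c S  input=c b a $  — expand S -> epsilon
Stack after step 5: $ S a b c (top = c).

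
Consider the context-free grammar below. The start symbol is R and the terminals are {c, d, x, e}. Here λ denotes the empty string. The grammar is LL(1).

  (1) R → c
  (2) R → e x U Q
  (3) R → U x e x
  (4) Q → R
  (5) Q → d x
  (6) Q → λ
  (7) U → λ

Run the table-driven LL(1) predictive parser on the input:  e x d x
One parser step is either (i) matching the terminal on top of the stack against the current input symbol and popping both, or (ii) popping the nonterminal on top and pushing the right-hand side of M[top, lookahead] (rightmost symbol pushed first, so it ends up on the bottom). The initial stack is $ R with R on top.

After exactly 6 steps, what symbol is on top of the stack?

step 1: stack=$ R  input=e x d x $  — expand R → e x U Q
step 2: stack=$ Q U x e  input=e x d x $  — match e
step 3: stack=$ Q U x  input=x d x $  — match x
step 4: stack=$ Q U  input=d x $  — expand U → λ
step 5: stack=$ Q  input=d x $  — expand Q → d x
step 6: stack=$ x d  input=d x $  — match d
Stack after step 6: $ x (top = x).

x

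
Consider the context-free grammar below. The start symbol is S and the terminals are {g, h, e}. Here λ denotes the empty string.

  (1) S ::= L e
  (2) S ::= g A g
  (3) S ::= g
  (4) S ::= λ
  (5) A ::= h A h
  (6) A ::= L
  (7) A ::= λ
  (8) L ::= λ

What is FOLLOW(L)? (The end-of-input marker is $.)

FIRST(L) = {λ}
FIRST(S) = {λ, e, g}  (via L e)
FIRST(A) = {λ, h}  (via L)
FOLLOW(S) includes $ since S is the start symbol.
FOLLOW(S): S appears on no right-hand side. Thus FOLLOW(S) = {$}.
FOLLOW(A): in S::=g A g, A is followed by g with FIRST {g}; in A::=h A h, A is followed by h with FIRST {h}. Thus FOLLOW(A) = {g, h}.
FOLLOW(L): in S::=L e, L is followed by e with FIRST {e}; in A::=L, the suffix after L is empty, so FOLLOW(L) ⊇ FOLLOW(A) = {g, h}. Thus FOLLOW(L) = {e, g, h}.

{e, g, h}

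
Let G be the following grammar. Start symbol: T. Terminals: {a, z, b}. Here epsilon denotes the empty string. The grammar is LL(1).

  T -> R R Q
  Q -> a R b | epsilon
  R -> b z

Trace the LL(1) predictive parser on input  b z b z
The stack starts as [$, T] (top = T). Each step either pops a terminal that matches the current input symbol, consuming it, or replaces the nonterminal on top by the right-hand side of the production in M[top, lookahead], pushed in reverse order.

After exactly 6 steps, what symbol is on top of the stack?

z

step 1: stack=$ T  input=b z b z $  — expand T -> R R Q
step 2: stack=$ Q R R  input=b z b z $  — expand R -> b z
step 3: stack=$ Q R z b  input=b z b z $  — match b
step 4: stack=$ Q R z  input=z b z $  — match z
step 5: stack=$ Q R  input=b z $  — expand R -> b z
step 6: stack=$ Q z b  input=b z $  — match b
Stack after step 6: $ Q z (top = z).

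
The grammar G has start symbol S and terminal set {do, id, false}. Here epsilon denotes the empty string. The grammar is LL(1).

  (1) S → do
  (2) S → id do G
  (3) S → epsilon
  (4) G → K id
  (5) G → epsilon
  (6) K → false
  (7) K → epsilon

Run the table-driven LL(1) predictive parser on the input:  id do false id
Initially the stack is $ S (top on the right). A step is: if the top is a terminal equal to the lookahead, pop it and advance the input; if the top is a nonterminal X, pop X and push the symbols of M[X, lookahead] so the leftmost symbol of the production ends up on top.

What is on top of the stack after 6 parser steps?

id

step 1: stack=$ S  input=id do false id $  — expand S → id do G
step 2: stack=$ G do id  input=id do false id $  — match id
step 3: stack=$ G do  input=do false id $  — match do
step 4: stack=$ G  input=false id $  — expand G → K id
step 5: stack=$ id K  input=false id $  — expand K → false
step 6: stack=$ id false  input=false id $  — match false
Stack after step 6: $ id (top = id).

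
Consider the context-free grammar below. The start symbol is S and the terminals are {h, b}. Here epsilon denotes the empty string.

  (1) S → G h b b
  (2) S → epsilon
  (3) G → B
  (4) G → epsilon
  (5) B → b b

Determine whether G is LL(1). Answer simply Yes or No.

FIRST(S) = {epsilon, b, h}
FIRST(G) = {epsilon, b}
FIRST(B) = {b}
FOLLOW(S) = {$}
FOLLOW(G) = {h}
FOLLOW(B) = {h}
Each cell of M receives at most one production.

Yes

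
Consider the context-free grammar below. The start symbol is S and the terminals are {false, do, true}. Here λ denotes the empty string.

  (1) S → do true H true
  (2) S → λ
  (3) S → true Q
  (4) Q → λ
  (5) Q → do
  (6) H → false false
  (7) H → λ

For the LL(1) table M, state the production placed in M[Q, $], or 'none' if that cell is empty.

Q → λ

FIRST(S): from S→do true H true we get {do}; from S→λ we get {λ}; from S→true Q we get {true}. So FIRST(S) = {λ, do, true}.
FIRST(Q): from Q→λ we get {λ}; from Q→do we get {do}. So FIRST(Q) = {λ, do}.
FIRST(H): from H→false false we get {false}; from H→λ we get {λ}. So FIRST(H) = {λ, false}.
FOLLOW(S) includes $ since S is the start symbol.
FOLLOW(S): S appears on no right-hand side. Thus FOLLOW(S) = {$}.
FOLLOW(Q): in S→true Q, the suffix after Q is empty, so FOLLOW(Q) ⊇ FOLLOW(S) = {$}. Thus FOLLOW(Q) = {$}.
For Q → λ: FIRST(λ) = {λ}, so it goes in M[Q, t] for t ∈ {}; since λ ∈ FIRST, also for every t ∈ FOLLOW(Q) = {$}.
For Q → do: FIRST(do) = {do}, so it goes in M[Q, t] for t ∈ {do}.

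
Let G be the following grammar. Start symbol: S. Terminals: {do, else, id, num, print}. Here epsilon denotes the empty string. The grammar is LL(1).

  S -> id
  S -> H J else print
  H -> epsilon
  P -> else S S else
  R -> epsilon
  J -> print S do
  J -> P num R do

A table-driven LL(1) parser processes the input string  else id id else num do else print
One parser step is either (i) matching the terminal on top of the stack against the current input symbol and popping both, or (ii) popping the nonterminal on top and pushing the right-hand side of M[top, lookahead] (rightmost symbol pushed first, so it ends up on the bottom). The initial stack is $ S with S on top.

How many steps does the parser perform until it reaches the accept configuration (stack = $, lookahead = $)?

15

      Stack                                Input                                Action
   1  $ S                                  else id id else num do else print $  expand S -> H J else print
   2  $ print else J H                     else id id else num do else print $  expand H -> epsilon
   3  $ print else J                       else id id else num do else print $  expand J -> P num R do
   4  $ print else do R num P              else id id else num do else print $  expand P -> else S S else
   5  $ print else do R num else S S else  else id id else num do else print $  match else
   6  $ print else do R num else S S       id id else num do else print $       expand S -> id
   7  $ print else do R num else S id      id id else num do else print $       match id
   8  $ print else do R num else S         id else num do else print $          expand S -> id
   9  $ print else do R num else id        id else num do else print $          match id
  10  $ print else do R num else           else num do else print $             match else
  11  $ print else do R num                num do else print $                  match num
  12  $ print else do R                    do else print $                      expand R -> epsilon
  13  $ print else do                      do else print $                      match do
  14  $ print else                         else print $                         match else
  15  $ print                              print $                              match print
Accept reached after 15 steps.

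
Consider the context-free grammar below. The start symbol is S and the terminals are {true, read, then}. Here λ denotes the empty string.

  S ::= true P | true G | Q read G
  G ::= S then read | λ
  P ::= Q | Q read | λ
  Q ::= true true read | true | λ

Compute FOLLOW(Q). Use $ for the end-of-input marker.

{$, read, then}

FIRST(Q) = {λ, true}
FIRST(S) = {read, true}  (via Q read G)
FIRST(P) = {λ, read, true}  (via Q, Q read)
FIRST(G) = {λ, read, true}  (via S then read)
FOLLOW(S) includes $ since S is the start symbol.
FOLLOW(S): in G::=S then read, S is followed by then read with FIRST {then}. Thus FOLLOW(S) = {$, then}.
FOLLOW(G): in S::=true G, the suffix after G is empty, so FOLLOW(G) ⊇ FOLLOW(S) = {$, then}; in S::=Q read G, the suffix after G is empty, so FOLLOW(G) ⊇ FOLLOW(S) = {$, then}. Thus FOLLOW(G) = {$, then}.
FOLLOW(P): in S::=true P, the suffix after P is empty, so FOLLOW(P) ⊇ FOLLOW(S) = {$, then}. Thus FOLLOW(P) = {$, then}.
FOLLOW(Q): in S::=Q read G, Q is followed by read G with FIRST {read}; in P::=Q, the suffix after Q is empty, so FOLLOW(Q) ⊇ FOLLOW(P) = {$, then}; in P::=Q read, Q is followed by read with FIRST {read}. Thus FOLLOW(Q) = {$, read, then}.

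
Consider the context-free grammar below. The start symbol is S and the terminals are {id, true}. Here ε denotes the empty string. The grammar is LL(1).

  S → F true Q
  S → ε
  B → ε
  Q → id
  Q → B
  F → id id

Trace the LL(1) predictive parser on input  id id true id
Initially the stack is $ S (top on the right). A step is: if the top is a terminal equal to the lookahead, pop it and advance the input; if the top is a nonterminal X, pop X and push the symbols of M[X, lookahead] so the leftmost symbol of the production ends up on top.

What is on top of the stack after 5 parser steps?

     Stack           Input            Action
  1  $ S             id id true id $  expand S → F true Q
  2  $ Q true F      id id true id $  expand F → id id
  3  $ Q true id id  id id true id $  match id
  4  $ Q true id     id true id $     match id
  5  $ Q true        true id $        match true
Stack after step 5: $ Q (top = Q).

Q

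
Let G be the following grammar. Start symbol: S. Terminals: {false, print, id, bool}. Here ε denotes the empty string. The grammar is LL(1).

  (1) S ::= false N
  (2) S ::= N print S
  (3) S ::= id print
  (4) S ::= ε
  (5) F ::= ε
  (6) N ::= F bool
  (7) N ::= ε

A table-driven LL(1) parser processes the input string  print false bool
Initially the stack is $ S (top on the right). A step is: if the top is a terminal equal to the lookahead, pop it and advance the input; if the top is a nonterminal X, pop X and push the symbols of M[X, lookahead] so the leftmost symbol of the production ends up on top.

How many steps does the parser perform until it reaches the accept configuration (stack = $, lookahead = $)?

step 1: stack=$ S  input=print false bool $  — expand S ::= N print S
step 2: stack=$ S print N  input=print false bool $  — expand N ::= ε
step 3: stack=$ S print  input=print false bool $  — match print
step 4: stack=$ S  input=false bool $  — expand S ::= false N
step 5: stack=$ N false  input=false bool $  — match false
step 6: stack=$ N  input=bool $  — expand N ::= F bool
step 7: stack=$ bool F  input=bool $  — expand F ::= ε
step 8: stack=$ bool  input=bool $  — match bool
Accept reached after 8 steps.

8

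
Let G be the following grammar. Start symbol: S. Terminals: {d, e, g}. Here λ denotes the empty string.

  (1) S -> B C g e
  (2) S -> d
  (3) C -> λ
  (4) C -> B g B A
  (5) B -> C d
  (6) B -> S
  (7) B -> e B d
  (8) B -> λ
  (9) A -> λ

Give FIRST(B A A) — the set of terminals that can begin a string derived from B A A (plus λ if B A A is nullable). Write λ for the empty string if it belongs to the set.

FIRST(A) = {λ}
FIRST(S) = {d, e, g}  (via B C g e)
FIRST(C) = {λ, d, e, g}  (via B g B A)
FIRST(B) = {λ, d, e, g}  (via C d, S)
FIRST(B A A): take FIRST of each symbol in turn, carrying on past any symbol whose FIRST contains λ; result {λ, d, e, g}.

{λ, d, e, g}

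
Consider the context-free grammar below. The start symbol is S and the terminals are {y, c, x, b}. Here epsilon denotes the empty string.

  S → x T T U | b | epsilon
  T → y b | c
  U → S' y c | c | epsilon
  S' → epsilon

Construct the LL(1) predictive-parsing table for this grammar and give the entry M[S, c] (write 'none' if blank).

FIRST(S): from S→x T T U we get {x}; from S→b we get {b}; from S→epsilon we get {epsilon}. So FIRST(S) = {epsilon, b, x}.
FIRST(T): from T→y b we get {y}; from T→c we get {c}. So FIRST(T) = {c, y}.
FIRST(S'): from S'→epsilon we get {epsilon}. So FIRST(S') = {epsilon}.
FIRST(U): from U→S' y c we get {y}; from U→c we get {c}; from U→epsilon we get {epsilon}. So FIRST(U) = {epsilon, c, y}.
FOLLOW(S) includes $ since S is the start symbol.
FOLLOW(S): S appears on no right-hand side. Thus FOLLOW(S) = {$}.
For S → x T T U: FIRST(x T T U) = {x}, so it goes in M[S, t] for t ∈ {x}.
For S → b: FIRST(b) = {b}, so it goes in M[S, t] for t ∈ {b}.
For S → epsilon: FIRST(epsilon) = {epsilon}, so it goes in M[S, t] for t ∈ {}; since epsilon ∈ FIRST, also for every t ∈ FOLLOW(S) = {$}.
None of these place a production in M[S, c].

none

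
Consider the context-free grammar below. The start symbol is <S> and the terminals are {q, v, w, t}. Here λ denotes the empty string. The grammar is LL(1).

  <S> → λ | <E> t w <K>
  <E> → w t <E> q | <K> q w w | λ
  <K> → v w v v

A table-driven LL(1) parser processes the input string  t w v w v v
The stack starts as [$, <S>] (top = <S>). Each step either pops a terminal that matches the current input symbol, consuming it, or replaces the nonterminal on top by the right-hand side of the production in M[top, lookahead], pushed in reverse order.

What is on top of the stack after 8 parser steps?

     Stack          Input          Action
  1  $ <S>          t w v w v v $  expand <S> → <E> t w <K>
  2  $ <K> w t <E>  t w v w v v $  expand <E> → λ
  3  $ <K> w t      t w v w v v $  match t
  4  $ <K> w        w v w v v $    match w
  5  $ <K>          v w v v $      expand <K> → v w v v
  6  $ v v w v      v w v v $      match v
  7  $ v v w        w v v $        match w
  8  $ v v          v v $          match v
Stack after step 8: $ v (top = v).

v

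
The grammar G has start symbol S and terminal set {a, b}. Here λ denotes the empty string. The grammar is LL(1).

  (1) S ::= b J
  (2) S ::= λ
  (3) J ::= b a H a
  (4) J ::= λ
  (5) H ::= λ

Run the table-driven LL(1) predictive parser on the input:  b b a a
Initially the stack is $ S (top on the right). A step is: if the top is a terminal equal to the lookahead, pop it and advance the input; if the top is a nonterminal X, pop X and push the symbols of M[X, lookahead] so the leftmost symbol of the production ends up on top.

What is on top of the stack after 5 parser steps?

step 1: stack=$ S  input=b b a a $  — expand S ::= b J
step 2: stack=$ J b  input=b b a a $  — match b
step 3: stack=$ J  input=b a a $  — expand J ::= b a H a
step 4: stack=$ a H a b  input=b a a $  — match b
step 5: stack=$ a H a  input=a a $  — match a
Stack after step 5: $ a H (top = H).

H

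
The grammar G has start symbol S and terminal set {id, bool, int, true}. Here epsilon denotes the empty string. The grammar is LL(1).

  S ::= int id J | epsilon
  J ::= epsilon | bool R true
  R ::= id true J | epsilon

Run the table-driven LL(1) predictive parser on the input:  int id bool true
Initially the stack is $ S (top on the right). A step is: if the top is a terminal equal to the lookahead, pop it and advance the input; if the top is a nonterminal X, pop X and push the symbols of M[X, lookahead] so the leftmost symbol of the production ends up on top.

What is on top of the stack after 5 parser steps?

R

step 1: stack=$ S  input=int id bool true $  — expand S ::= int id J
step 2: stack=$ J id int  input=int id bool true $  — match int
step 3: stack=$ J id  input=id bool true $  — match id
step 4: stack=$ J  input=bool true $  — expand J ::= bool R true
step 5: stack=$ true R bool  input=bool true $  — match bool
Stack after step 5: $ true R (top = R).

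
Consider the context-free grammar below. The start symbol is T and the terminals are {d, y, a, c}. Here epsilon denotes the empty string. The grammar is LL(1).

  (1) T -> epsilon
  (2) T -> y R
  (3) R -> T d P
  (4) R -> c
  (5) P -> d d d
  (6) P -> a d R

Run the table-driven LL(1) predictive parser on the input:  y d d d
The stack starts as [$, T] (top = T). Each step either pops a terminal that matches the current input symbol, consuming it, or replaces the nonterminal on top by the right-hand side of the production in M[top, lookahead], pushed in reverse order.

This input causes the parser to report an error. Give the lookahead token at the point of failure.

step 1: stack=$ T  input=y d d d $  — expand T -> y R
step 2: stack=$ R y  input=y d d d $  — match y
step 3: stack=$ R  input=d d d $  — expand R -> T d P
step 4: stack=$ P d T  input=d d d $  — expand T -> epsilon
step 5: stack=$ P d  input=d d d $  — match d
step 6: stack=$ P  input=d d $  — expand P -> d d d
step 7: stack=$ d d d  input=d d $  — match d
step 8: stack=$ d d  input=d $  — match d
step 9: stack=$ d  input=$  — error: top is terminal d but lookahead is $

$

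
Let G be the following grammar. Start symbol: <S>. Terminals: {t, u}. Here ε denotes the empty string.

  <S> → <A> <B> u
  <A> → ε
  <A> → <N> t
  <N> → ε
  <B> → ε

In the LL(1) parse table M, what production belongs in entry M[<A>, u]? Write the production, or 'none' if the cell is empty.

FIRST(<N>): from <N>→ε we get {ε}. So FIRST(<N>) = {ε}.
FIRST(<B>): from <B>→ε we get {ε}. So FIRST(<B>) = {ε}.
FIRST(<A>): from <A>→ε we get {ε}; from <A>→<N> t we get {t}. So FIRST(<A>) = {ε, t}.
FIRST(<S>): from <S>→<A> <B> u we get {t, u}. So FIRST(<S>) = {t, u}.
FOLLOW(<S>) includes $ since <S> is the start symbol.
FOLLOW(<A>): in <S>→<A> <B> u, <A> is followed by <B> u with FIRST {u}. Thus FOLLOW(<A>) = {u}.
For <A> → ε: FIRST(ε) = {ε}, so it goes in M[<A>, t] for t ∈ {}; since ε ∈ FIRST, also for every t ∈ FOLLOW(<A>) = {u}.
For <A> → <N> t: FIRST(<N> t) = {t}, so it goes in M[<A>, t] for t ∈ {t}.

<A> → ε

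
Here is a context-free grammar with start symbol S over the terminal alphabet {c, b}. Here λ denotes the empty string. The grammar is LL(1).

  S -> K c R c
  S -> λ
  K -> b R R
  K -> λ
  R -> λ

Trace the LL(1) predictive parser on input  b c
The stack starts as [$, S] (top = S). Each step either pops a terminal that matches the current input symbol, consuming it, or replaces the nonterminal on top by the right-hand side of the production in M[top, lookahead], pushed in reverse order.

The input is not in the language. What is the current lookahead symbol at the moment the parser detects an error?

$

     Stack          Input  Action
  1  $ S            b c $  expand S -> K c R c
  2  $ c R c K      b c $  expand K -> b R R
  3  $ c R c R R b  b c $  match b
  4  $ c R c R R    c $    expand R -> λ
  5  $ c R c R      c $    expand R -> λ
  6  $ c R c        c $    match c
  7  $ c R          $      error: M[R, $] is empty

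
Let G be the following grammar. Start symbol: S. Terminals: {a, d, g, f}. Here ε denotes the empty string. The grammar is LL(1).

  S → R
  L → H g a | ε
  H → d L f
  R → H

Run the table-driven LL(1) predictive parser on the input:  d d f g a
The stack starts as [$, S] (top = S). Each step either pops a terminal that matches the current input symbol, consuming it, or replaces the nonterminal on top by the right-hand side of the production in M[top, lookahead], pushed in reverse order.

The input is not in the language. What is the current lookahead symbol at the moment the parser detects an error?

$

      Stack          Input        Action
   1  $ S            d d f g a $  expand S → R
   2  $ R            d d f g a $  expand R → H
   3  $ H            d d f g a $  expand H → d L f
   4  $ f L d        d d f g a $  match d
   5  $ f L          d f g a $    expand L → H g a
   6  $ f a g H      d f g a $    expand H → d L f
   7  $ f a g f L d  d f g a $    match d
   8  $ f a g f L    f g a $      expand L → ε
   9  $ f a g f      f g a $      match f
  10  $ f a g        g a $        match g
  11  $ f a          a $          match a
  12  $ f            $            error: top is terminal f but lookahead is $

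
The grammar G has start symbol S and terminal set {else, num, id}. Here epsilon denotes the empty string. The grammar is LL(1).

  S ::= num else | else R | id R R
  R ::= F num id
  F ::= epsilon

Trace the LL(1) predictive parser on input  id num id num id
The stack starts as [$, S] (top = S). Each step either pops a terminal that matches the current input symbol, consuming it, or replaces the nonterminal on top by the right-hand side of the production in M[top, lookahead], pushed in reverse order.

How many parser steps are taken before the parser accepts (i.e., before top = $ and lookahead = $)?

10

      Stack         Input               Action
   1  $ S           id num id num id $  expand S ::= id R R
   2  $ R R id      id num id num id $  match id
   3  $ R R         num id num id $     expand R ::= F num id
   4  $ R id num F  num id num id $     expand F ::= epsilon
   5  $ R id num    num id num id $     match num
   6  $ R id        id num id $         match id
   7  $ R           num id $            expand R ::= F num id
   8  $ id num F    num id $            expand F ::= epsilon
   9  $ id num      num id $            match num
  10  $ id          id $                match id
Accept reached after 10 steps.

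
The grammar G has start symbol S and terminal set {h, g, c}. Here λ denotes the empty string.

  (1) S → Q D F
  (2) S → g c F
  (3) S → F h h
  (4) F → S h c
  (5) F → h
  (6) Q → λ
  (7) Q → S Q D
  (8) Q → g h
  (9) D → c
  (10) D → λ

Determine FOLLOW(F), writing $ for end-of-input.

FIRST(D): from D→c we get {c}; from D→λ we get {λ}. So FIRST(D) = {λ, c}.
FIRST(S): from S→Q D F we get {c, g, h}; from S→g c F we get {g}; from S→F h h we get {c, g, h}. So FIRST(S) = {c, g, h}.
FIRST(F): from F→S h c we get {c, g, h}; from F→h we get {h}. So FIRST(F) = {c, g, h}.
FIRST(Q): from Q→λ we get {λ}; from Q→S Q D we get {c, g, h}; from Q→g h we get {g}. So FIRST(Q) = {λ, c, g, h}.
FOLLOW(S) includes $ since S is the start symbol.
FOLLOW(Q): in S→Q D F, Q is followed by D F with FIRST {c, g, h}; in Q→S Q D, Q is followed by D with FIRST {λ, c}; in Q→S Q D, the suffix after Q is nullable (adds nothing new). Thus FOLLOW(Q) = {c, g, h}.
FOLLOW(S): in F→S h c, S is followed by h c with FIRST {h}; in Q→S Q D, S is followed by Q D with FIRST {λ, c, g, h}; in Q→S Q D, the suffix after S is nullable, so FOLLOW(S) ⊇ FOLLOW(Q) = {c, g, h}. Thus FOLLOW(S) = {$, c, g, h}.
FOLLOW(F): in S→Q D F, the suffix after F is empty, so FOLLOW(F) ⊇ FOLLOW(S) = {$, c, g, h}; in S→g c F, the suffix after F is empty, so FOLLOW(F) ⊇ FOLLOW(S) = {$, c, g, h}; in S→F h h, F is followed by h h with FIRST {h}. Thus FOLLOW(F) = {$, c, g, h}.
FOLLOW(D): in S→Q D F, D is followed by F with FIRST {c, g, h}; in Q→S Q D, the suffix after D is empty, so FOLLOW(D) ⊇ FOLLOW(Q) = {c, g, h}. Thus FOLLOW(D) = {c, g, h}.

{$, c, g, h}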